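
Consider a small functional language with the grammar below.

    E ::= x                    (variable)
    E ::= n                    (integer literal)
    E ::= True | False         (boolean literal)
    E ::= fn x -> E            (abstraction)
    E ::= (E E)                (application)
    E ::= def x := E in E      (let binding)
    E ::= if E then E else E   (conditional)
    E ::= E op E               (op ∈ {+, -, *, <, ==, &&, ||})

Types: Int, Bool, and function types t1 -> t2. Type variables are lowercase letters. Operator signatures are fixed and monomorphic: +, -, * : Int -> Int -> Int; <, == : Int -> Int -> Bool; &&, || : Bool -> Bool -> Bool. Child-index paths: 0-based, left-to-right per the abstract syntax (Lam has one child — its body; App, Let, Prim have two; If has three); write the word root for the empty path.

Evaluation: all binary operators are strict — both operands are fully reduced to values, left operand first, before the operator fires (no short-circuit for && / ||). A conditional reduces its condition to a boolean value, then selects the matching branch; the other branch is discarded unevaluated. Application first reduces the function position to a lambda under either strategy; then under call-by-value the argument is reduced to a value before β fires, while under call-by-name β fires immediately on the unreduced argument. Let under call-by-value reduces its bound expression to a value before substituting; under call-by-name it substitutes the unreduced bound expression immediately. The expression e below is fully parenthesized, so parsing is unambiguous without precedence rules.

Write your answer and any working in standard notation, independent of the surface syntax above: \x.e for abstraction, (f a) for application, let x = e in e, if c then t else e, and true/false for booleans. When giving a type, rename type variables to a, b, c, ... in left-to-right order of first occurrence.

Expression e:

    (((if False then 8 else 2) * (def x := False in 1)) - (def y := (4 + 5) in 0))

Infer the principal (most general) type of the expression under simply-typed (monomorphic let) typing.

Working:
  unify Bool ~ Bool
  unify Int ~ Int
  unify Int ~ Int
let x : Bool
  unify Int ~ Int
  unify Int ~ Int
  unify Int ~ Int
  unify Int ~ Int
let y : Int
  unify Int ~ Int

Answer: Int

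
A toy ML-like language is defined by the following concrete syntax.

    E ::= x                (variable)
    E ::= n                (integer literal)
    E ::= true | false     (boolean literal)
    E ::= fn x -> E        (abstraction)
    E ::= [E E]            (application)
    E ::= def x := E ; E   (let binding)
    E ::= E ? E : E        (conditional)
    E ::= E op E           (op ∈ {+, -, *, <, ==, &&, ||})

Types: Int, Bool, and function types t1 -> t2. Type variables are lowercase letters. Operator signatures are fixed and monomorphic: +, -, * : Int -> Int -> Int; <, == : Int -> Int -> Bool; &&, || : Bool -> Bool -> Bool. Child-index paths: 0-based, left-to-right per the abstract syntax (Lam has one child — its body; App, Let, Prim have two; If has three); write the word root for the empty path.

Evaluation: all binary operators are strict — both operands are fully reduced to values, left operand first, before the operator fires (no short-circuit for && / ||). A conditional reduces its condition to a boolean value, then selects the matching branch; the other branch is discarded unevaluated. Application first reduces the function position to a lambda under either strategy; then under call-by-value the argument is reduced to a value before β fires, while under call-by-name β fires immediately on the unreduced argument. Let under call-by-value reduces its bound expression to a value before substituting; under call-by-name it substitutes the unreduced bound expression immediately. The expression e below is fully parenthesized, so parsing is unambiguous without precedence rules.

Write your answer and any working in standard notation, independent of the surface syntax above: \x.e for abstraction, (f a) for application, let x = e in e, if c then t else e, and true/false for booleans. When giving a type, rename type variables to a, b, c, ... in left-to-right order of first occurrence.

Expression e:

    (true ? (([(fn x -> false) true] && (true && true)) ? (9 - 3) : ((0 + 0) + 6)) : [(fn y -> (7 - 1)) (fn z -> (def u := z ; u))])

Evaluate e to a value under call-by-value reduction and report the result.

Derivation:
step 0: (if true then (if (((\x.false) true) && (true && true)) then (9 - 3) else ((0 + 0) + 6)) else ((\y.(7 - 1)) (\z.(let u = z in u))))
step 1: [if@root] (if (((\x.false) true) && (true && true)) then (9 - 3) else ((0 + 0) + 6))
step 2: [beta@0.0] (if (false && (true && true)) then (9 - 3) else ((0 + 0) + 6))
step 3: [delta@0.1] (if (false && true) then (9 - 3) else ((0 + 0) + 6))
step 4: [delta@0] (if false then (9 - 3) else ((0 + 0) + 6))
step 5: [if@root] ((0 + 0) + 6)
step 6: [delta@0] (0 + 6)
step 7: [delta@root] 6

Answer: 6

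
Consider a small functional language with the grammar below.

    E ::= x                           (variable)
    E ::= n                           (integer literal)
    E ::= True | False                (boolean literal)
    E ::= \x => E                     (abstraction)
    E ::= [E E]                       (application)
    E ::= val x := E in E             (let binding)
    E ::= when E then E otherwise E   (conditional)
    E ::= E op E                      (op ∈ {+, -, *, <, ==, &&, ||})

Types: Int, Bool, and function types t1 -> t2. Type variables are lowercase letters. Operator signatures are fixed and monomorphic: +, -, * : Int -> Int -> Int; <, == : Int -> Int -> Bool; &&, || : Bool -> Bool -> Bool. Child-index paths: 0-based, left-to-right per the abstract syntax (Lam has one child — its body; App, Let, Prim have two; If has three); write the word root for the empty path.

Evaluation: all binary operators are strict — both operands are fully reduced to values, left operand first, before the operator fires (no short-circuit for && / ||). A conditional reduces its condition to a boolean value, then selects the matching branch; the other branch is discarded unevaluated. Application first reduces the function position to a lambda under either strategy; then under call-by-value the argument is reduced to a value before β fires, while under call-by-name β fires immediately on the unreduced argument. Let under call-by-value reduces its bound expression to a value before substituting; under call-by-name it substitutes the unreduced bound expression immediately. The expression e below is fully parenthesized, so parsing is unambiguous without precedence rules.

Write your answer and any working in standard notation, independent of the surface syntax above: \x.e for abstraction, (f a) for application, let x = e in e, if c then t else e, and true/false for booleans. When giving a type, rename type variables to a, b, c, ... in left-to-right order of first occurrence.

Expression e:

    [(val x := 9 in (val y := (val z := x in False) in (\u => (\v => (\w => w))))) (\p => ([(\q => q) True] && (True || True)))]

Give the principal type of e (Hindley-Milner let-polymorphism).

Answer: a -> b -> b

Trace:
let x : Int
x : Int
let z : Int
let y : Bool
w : c
\w._ : c -> c
\v._ : b -> c -> c
\u._ : a -> b -> c -> c
q : e
\q._ : e -> e
  unify e -> e ~ Bool -> f
  unify e ~ Bool
  unify Bool ~ f
_ _ : Bool
  unify Bool ~ Bool
  unify Bool ~ Bool
  unify Bool ~ Bool
  unify Bool ~ Bool
\p._ : d -> Bool
  unify a -> b -> c -> c ~ (d -> Bool) -> g
  unify a ~ d -> Bool
  unify b -> c -> c ~ g
_ _ : b -> c -> c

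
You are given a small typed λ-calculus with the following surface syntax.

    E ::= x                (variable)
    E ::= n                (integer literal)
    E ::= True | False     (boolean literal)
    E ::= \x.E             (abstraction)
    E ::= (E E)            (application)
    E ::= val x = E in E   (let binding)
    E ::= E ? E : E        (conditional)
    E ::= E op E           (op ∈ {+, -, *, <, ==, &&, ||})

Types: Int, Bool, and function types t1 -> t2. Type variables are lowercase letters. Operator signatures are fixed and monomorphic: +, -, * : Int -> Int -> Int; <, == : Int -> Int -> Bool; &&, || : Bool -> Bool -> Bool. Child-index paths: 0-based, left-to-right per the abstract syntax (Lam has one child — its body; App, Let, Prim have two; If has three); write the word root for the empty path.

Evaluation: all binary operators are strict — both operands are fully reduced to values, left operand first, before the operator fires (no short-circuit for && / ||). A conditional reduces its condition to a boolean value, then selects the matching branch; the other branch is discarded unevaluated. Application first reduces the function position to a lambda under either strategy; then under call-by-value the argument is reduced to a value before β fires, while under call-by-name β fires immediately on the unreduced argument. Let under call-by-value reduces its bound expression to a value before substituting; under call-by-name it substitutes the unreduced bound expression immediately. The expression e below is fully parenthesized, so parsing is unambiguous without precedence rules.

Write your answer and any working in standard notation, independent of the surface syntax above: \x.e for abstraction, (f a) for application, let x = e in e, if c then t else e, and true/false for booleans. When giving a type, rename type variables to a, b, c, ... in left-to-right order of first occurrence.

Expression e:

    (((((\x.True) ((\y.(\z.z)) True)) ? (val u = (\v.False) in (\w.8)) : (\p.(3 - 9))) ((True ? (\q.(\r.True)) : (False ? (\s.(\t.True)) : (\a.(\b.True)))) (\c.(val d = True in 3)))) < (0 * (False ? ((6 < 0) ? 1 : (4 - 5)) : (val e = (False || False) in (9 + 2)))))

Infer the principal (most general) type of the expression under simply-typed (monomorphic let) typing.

Answer: Bool

Derivation:
\x._ : a -> Bool
z : c
\z._ : c -> c
\y._ : b -> c -> c
  unify b -> c -> c ~ Bool -> d
  unify b ~ Bool
  unify c -> c ~ d
_ _ : c -> c
  unify a -> Bool ~ (c -> c) -> e
  unify a ~ c -> c
  unify Bool ~ e
_ _ : Bool
  unify Bool ~ Bool
\v._ : f -> Bool
let u : f -> Bool
\w._ : g -> Int
  unify Int ~ Int
  unify Int ~ Int
\p._ : h -> Int
  unify g -> Int ~ h -> Int
  unify g ~ h
  unify Int ~ Int
  unify Bool ~ Bool
\r._ : j -> Bool
\q._ : i -> j -> Bool
  unify Bool ~ Bool
\t._ : l -> Bool
\s._ : k -> l -> Bool
\b._ : n -> Bool
\a._ : m -> n -> Bool
  unify k -> l -> Bool ~ m -> n -> Bool
  unify k ~ m
  unify l -> Bool ~ n -> Bool
  unify l ~ n
  unify Bool ~ Bool
  unify i -> j -> Bool ~ m -> n -> Bool
  unify i ~ m
  unify j -> Bool ~ n -> Bool
  unify j ~ n
  unify Bool ~ Bool
let d : Bool
\c._ : o -> Int
  unify m -> n -> Bool ~ (o -> Int) -> p
  unify m ~ o -> Int
  unify n -> Bool ~ p
_ _ : n -> Bool
  unify h -> Int ~ (n -> Bool) -> q
  unify h ~ n -> Bool
  unify Int ~ q
_ _ : Int
  unify Int ~ Int
  unify Int ~ Int
  unify Bool ~ Bool
  unify Int ~ Int
  unify Int ~ Int
  unify Bool ~ Bool
  unify Int ~ Int
  unify Int ~ Int
  unify Int ~ Int
  unify Bool ~ Bool
  unify Bool ~ Bool
let e : Bool
  unify Int ~ Int
  unify Int ~ Int
  unify Int ~ Int
  unify Int ~ Int
  unify Int ~ Int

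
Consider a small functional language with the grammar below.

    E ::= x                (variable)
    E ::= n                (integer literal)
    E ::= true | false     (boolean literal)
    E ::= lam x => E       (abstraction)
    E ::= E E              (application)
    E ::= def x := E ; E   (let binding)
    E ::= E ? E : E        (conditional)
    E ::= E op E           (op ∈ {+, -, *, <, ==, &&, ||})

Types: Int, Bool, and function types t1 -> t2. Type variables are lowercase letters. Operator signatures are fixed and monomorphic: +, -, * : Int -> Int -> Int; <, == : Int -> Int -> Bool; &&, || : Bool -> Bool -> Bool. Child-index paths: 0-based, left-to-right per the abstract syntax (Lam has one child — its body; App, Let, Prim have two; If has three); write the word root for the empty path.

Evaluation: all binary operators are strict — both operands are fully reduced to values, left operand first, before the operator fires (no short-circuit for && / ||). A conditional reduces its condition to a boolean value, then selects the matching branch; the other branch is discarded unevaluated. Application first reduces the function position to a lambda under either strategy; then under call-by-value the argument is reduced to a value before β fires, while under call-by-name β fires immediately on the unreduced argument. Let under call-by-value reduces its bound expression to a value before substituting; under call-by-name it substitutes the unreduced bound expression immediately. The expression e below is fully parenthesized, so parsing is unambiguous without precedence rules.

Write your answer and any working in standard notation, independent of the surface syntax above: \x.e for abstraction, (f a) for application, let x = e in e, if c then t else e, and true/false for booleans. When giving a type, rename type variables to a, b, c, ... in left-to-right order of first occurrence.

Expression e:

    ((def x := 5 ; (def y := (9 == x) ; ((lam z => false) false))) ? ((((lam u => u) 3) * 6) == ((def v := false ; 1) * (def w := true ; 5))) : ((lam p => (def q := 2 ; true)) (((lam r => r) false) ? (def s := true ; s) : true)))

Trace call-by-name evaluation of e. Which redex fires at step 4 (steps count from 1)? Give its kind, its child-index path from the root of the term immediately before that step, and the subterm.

Answer: if at root : (if false then ((((\u.u) 3) * 6) == ((let v = false in 1) * (let w = true in 5))) else ((\p.(let q = 2 in true)) (if ((\r.r) false) then (let s = true in s) else true)))

Trace:
step 0: (if (let x = 5 in (let y = (9 == x) in ((\z.false) false))) then ((((\u.u) 3) * 6) == ((let v = false in 1) * (let w = true in 5))) else ((\p.(let q = 2 in true)) (if ((\r.r) false) then (let s = true in s) else true)))
step 1: [let@0] (if (let y = (9 == 5) in ((\z.false) false)) then ((((\u.u) 3) * 6) == ((let v = false in 1) * (let w = true in 5))) else ((\p.(let q = 2 in true)) (if ((\r.r) false) then (let s = true in s) else true)))
step 2: [let@0] (if ((\z.false) false) then ((((\u.u) 3) * 6) == ((let v = false in 1) * (let w = true in 5))) else ((\p.(let q = 2 in true)) (if ((\r.r) false) then (let s = true in s) else true)))
step 3: [beta@0] (if false then ((((\u.u) 3) * 6) == ((let v = false in 1) * (let w = true in 5))) else ((\p.(let q = 2 in true)) (if ((\r.r) false) then (let s = true in s) else true)))
step 4: [if@root] ((\p.(let q = 2 in true)) (if ((\r.r) false) then (let s = true in s) else true))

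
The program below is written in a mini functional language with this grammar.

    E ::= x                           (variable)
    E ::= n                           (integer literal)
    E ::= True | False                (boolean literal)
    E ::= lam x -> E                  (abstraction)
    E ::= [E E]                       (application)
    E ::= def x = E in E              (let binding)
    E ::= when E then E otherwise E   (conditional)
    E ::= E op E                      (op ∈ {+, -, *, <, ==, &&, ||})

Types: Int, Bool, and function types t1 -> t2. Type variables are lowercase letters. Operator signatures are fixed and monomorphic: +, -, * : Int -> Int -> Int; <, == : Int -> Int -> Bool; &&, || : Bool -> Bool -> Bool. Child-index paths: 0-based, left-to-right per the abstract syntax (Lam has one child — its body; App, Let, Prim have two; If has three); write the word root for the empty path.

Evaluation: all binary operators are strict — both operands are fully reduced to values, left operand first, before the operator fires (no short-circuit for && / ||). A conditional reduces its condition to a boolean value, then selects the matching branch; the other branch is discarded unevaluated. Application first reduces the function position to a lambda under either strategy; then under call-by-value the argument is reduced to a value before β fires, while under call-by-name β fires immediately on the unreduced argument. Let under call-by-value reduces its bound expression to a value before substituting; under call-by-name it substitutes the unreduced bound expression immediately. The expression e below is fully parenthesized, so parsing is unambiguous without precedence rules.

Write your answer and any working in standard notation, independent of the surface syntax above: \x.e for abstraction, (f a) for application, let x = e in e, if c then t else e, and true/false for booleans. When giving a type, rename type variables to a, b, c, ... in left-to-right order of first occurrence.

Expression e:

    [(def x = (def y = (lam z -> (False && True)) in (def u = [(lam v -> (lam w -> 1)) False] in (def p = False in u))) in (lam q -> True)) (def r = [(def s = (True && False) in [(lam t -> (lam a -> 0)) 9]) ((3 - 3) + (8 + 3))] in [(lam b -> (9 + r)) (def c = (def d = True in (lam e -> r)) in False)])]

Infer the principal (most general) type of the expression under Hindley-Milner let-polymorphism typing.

Derivation:
  unify Bool ~ Bool
  unify Bool ~ Bool
\z._ : a -> Bool
let y : forall. a -> Bool
\w._ : c -> Int
\v._ : b -> c -> Int
  unify b -> c -> Int ~ Bool -> d
  unify b ~ Bool
  unify c -> Int ~ d
_ _ : c -> Int
let u : forall. c -> Int
let p : Bool
u : e -> Int
let x : forall. e -> Int
\q._ : f -> Bool
  unify Bool ~ Bool
  unify Bool ~ Bool
let s : Bool
\a._ : h -> Int
\t._ : g -> h -> Int
  unify g -> h -> Int ~ Int -> i
  unify g ~ Int
  unify h -> Int ~ i
_ _ : h -> Int
  unify Int ~ Int
  unify Int ~ Int
  unify Int ~ Int
  unify Int ~ Int
  unify Int ~ Int
  unify Int ~ Int
  unify h -> Int ~ Int -> j
  unify h ~ Int
  unify Int ~ j
_ _ : Int
let r : Int
  unify Int ~ Int
r : Int
  unify Int ~ Int
\b._ : k -> Int
let d : Bool
r : Int
\e._ : l -> Int
let c : forall. l -> Int
  unify k -> Int ~ Bool -> m
  unify k ~ Bool
  unify Int ~ m
_ _ : Int
  unify f -> Bool ~ Int -> n
  unify f ~ Int
  unify Bool ~ n
_ _ : Bool

Answer: Bool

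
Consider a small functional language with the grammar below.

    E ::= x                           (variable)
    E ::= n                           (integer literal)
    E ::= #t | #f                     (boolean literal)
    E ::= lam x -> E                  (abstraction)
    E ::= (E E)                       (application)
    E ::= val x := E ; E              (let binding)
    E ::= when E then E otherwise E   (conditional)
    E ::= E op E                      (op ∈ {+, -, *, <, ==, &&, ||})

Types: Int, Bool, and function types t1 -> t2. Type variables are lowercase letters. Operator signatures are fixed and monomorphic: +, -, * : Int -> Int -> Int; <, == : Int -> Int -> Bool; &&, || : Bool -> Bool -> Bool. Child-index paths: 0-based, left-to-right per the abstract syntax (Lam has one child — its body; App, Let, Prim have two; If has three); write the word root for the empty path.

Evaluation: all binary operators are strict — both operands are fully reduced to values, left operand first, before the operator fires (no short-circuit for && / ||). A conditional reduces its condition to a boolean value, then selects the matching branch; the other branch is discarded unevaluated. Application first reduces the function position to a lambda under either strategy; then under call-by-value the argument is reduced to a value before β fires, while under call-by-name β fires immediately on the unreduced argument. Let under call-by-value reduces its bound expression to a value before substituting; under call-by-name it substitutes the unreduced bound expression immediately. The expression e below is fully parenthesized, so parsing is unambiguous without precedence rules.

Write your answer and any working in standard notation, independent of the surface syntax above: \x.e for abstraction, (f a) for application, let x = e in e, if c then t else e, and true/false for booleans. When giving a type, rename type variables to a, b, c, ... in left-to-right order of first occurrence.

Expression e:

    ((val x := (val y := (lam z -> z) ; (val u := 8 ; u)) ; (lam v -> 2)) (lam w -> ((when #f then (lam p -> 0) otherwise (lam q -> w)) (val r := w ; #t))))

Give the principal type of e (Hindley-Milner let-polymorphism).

Answer: Int

Trace:
z : a
\z._ : a -> a
let y : forall. a -> a
let u : Int
u : Int
let x : Int
\v._ : b -> Int
  unify Bool ~ Bool
\p._ : d -> Int
w : c
\q._ : e -> c
  unify d -> Int ~ e -> c
  unify d ~ e
  unify Int ~ c
w : Int
let r : Int
  unify e -> Int ~ Bool -> f
  unify e ~ Bool
  unify Int ~ f
_ _ : Int
\w._ : Int -> Int
  unify b -> Int ~ (Int -> Int) -> g
  unify b ~ Int -> Int
  unify Int ~ g
_ _ : Int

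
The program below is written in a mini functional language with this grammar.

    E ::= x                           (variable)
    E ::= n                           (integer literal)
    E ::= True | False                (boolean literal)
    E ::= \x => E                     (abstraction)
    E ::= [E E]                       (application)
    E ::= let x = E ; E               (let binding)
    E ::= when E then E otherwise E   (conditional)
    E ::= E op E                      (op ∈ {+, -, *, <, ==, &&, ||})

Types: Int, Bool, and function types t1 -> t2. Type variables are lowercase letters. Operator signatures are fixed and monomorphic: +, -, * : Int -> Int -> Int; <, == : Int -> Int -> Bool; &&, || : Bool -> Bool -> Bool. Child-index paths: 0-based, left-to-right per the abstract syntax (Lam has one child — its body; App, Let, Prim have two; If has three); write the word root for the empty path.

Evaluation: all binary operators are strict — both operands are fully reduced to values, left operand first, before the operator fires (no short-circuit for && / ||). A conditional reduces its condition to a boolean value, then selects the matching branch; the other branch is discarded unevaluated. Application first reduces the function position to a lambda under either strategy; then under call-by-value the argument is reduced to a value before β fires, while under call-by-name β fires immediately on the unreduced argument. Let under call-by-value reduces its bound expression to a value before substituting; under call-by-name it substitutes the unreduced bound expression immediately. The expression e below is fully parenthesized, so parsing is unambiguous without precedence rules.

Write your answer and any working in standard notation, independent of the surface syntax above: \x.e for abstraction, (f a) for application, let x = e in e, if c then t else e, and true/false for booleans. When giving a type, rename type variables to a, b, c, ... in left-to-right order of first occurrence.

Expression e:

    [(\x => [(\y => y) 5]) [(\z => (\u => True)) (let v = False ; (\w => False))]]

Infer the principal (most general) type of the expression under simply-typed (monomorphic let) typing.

Trace:
y : b
\y._ : b -> b
  unify b -> b ~ Int -> c
  unify b ~ Int
  unify Int ~ c
_ _ : Int
\x._ : a -> Int
\u._ : e -> Bool
\z._ : d -> e -> Bool
let v : Bool
\w._ : f -> Bool
  unify d -> e -> Bool ~ (f -> Bool) -> g
  unify d ~ f -> Bool
  unify e -> Bool ~ g
_ _ : e -> Bool
  unify a -> Int ~ (e -> Bool) -> h
  unify a ~ e -> Bool
  unify Int ~ h
_ _ : Int

Answer: Int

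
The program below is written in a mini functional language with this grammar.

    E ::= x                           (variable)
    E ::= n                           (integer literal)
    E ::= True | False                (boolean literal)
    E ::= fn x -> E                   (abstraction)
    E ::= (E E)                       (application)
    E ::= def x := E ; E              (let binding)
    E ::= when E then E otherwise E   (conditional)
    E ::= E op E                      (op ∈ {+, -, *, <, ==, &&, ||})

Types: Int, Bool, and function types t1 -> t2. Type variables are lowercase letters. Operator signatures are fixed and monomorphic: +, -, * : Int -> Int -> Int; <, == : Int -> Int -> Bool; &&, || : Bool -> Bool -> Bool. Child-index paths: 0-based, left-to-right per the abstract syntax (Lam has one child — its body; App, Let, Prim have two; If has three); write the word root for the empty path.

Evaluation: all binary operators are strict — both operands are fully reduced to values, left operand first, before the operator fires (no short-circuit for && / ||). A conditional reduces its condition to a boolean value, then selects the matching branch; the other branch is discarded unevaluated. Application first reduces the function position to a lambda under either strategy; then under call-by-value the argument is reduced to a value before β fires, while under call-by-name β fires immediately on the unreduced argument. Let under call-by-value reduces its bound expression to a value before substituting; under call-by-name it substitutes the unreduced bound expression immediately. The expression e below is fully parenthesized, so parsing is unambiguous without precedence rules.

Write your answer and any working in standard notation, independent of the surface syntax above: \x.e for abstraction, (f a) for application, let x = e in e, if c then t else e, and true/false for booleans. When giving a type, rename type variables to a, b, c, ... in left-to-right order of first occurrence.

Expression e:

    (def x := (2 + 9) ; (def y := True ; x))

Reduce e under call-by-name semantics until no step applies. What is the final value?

Answer: 11

Working:
step 0: (let x = (2 + 9) in (let y = true in x))
step 1: [let@root] (let y = true in (2 + 9))
step 2: [let@root] (2 + 9)
step 3: [delta@root] 11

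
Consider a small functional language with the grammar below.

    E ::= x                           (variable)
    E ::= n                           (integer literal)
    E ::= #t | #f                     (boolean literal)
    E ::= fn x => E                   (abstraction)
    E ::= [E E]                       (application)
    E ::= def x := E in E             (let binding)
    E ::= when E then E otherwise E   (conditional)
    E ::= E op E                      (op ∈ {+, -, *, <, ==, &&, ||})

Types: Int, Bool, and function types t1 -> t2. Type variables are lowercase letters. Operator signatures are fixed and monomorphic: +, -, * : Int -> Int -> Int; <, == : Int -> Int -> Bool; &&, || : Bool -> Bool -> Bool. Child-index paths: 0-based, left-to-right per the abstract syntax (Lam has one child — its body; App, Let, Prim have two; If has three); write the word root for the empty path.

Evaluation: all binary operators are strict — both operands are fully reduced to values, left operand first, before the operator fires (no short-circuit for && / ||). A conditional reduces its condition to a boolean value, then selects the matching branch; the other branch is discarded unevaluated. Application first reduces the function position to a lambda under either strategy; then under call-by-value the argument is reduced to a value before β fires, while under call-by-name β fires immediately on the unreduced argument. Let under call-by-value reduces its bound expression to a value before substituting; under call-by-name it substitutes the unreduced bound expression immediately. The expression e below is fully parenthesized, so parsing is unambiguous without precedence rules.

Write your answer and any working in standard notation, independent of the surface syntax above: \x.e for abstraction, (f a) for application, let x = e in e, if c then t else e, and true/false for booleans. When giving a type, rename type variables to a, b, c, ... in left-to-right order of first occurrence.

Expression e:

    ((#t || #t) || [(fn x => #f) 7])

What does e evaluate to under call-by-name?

Trace:
step 0: ((true || true) || ((\x.false) 7))
step 1: [delta@0] (true || ((\x.false) 7))
step 2: [beta@1] (true || false)
step 3: [delta@root] true

Answer: true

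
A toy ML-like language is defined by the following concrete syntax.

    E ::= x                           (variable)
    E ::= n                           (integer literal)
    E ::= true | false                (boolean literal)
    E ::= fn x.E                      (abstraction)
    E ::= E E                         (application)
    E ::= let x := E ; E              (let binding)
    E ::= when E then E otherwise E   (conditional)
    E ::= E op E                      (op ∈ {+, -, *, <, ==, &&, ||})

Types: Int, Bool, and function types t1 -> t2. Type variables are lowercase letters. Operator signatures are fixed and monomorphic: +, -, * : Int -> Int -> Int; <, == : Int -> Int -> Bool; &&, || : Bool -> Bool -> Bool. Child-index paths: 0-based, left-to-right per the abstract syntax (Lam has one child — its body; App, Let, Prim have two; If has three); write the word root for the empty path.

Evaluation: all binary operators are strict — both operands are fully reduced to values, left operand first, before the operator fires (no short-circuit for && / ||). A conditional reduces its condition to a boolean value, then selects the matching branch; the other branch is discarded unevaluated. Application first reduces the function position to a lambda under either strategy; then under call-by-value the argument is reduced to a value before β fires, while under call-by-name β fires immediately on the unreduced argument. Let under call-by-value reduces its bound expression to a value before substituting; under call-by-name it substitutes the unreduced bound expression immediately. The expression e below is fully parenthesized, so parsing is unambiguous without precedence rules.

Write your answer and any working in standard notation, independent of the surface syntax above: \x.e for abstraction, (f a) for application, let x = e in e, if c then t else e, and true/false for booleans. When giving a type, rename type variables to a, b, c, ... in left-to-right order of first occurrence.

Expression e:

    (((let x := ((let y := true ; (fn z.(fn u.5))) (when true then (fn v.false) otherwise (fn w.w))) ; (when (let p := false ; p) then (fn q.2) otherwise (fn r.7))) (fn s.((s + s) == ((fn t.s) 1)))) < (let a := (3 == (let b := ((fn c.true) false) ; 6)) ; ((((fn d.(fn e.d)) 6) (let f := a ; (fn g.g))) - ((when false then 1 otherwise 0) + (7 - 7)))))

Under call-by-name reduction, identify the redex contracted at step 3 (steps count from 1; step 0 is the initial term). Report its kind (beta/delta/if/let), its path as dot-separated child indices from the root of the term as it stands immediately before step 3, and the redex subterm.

Trace:
step 0: (((let x = ((let y = true in (\z.(\u.5))) (if true then (\v.false) else (\w.w))) in (if (let p = false in p) then (\q.2) else (\r.7))) (\s.((s + s) == ((\t.s) 1)))) < (let a = (3 == (let b = ((\c.true) false) in 6)) in ((((\d.(\e.d)) 6) (let f = a in (\g.g))) - ((if false then 1 else 0) + (7 - 7)))))
step 1: [let@0.0] (((if (let p = false in p) then (\q.2) else (\r.7)) (\s.((s + s) == ((\t.s) 1)))) < (let a = (3 == (let b = ((\c.true) false) in 6)) in ((((\d.(\e.d)) 6) (let f = a in (\g.g))) - ((if false then 1 else 0) + (7 - 7)))))
step 2: [let@0.0.0] (((if false then (\q.2) else (\r.7)) (\s.((s + s) == ((\t.s) 1)))) < (let a = (3 == (let b = ((\c.true) false) in 6)) in ((((\d.(\e.d)) 6) (let f = a in (\g.g))) - ((if false then 1 else 0) + (7 - 7)))))
step 3: [if@0.0] (((\r.7) (\s.((s + s) == ((\t.s) 1)))) < (let a = (3 == (let b = ((\c.true) false) in 6)) in ((((\d.(\e.d)) 6) (let f = a in (\g.g))) - ((if false then 1 else 0) + (7 - 7)))))

Answer: if at 0.0 : (if false then (\q.2) else (\r.7))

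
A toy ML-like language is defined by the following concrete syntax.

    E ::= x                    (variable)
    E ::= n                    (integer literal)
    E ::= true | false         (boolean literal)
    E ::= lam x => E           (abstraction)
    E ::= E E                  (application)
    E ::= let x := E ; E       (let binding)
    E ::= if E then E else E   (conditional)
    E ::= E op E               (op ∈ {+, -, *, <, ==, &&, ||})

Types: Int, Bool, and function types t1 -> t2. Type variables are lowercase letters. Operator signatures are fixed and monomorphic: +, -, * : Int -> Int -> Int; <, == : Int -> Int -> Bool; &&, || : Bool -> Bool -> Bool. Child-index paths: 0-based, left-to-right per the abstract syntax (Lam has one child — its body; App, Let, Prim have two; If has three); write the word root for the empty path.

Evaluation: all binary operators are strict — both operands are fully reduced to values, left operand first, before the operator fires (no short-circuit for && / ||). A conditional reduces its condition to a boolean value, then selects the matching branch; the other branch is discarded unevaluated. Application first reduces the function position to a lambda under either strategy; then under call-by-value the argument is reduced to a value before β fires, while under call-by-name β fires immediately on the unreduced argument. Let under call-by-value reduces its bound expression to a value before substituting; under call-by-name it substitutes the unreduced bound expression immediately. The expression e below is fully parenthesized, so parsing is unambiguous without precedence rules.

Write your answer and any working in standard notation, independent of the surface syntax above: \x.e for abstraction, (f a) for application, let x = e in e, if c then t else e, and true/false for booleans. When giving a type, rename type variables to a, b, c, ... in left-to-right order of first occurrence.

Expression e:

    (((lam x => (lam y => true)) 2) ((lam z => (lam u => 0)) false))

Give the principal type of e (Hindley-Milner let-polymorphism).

Derivation:
\y._ : b -> Bool
\x._ : a -> b -> Bool
  unify a -> b -> Bool ~ Int -> c
  unify a ~ Int
  unify b -> Bool ~ c
_ _ : b -> Bool
\u._ : e -> Int
\z._ : d -> e -> Int
  unify d -> e -> Int ~ Bool -> f
  unify d ~ Bool
  unify e -> Int ~ f
_ _ : e -> Int
  unify b -> Bool ~ (e -> Int) -> g
  unify b ~ e -> Int
  unify Bool ~ g
_ _ : Bool

Answer: Bool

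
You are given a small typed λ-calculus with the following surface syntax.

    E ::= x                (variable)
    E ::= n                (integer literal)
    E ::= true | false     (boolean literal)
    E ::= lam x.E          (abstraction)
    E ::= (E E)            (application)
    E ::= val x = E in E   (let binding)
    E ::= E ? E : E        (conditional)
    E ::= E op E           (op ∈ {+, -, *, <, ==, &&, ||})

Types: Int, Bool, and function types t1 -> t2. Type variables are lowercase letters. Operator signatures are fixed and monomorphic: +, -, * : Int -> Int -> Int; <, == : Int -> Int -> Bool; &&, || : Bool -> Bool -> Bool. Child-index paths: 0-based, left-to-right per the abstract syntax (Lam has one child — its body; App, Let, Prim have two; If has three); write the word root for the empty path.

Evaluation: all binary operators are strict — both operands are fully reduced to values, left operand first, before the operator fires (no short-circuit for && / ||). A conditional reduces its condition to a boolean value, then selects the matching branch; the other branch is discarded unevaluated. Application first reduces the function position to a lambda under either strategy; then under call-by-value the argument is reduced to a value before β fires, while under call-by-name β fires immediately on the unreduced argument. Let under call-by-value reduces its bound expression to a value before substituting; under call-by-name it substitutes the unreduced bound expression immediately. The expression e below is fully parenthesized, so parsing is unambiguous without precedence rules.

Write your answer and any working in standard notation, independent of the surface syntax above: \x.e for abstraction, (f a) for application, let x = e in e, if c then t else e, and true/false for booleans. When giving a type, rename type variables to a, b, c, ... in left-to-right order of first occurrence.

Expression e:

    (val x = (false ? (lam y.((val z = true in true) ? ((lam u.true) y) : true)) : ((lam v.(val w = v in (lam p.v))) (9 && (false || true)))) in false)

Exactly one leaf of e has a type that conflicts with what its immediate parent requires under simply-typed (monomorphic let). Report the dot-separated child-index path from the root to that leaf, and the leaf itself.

Trace:
  unify Bool ~ Bool
let z : Bool
  unify Bool ~ Bool
\u._ : b -> Bool
y : a
  unify b -> Bool ~ a -> c
  unify b ~ a
  unify Bool ~ c
_ _ : Bool
  unify Bool ~ Bool
\y._ : a -> Bool
v : d
let w : d
v : d
\p._ : e -> d
\v._ : d -> e -> d
  unify Int ~ Bool
  FAIL: mismatch Int ~ Bool

Answer: 0.2.1.0 : 9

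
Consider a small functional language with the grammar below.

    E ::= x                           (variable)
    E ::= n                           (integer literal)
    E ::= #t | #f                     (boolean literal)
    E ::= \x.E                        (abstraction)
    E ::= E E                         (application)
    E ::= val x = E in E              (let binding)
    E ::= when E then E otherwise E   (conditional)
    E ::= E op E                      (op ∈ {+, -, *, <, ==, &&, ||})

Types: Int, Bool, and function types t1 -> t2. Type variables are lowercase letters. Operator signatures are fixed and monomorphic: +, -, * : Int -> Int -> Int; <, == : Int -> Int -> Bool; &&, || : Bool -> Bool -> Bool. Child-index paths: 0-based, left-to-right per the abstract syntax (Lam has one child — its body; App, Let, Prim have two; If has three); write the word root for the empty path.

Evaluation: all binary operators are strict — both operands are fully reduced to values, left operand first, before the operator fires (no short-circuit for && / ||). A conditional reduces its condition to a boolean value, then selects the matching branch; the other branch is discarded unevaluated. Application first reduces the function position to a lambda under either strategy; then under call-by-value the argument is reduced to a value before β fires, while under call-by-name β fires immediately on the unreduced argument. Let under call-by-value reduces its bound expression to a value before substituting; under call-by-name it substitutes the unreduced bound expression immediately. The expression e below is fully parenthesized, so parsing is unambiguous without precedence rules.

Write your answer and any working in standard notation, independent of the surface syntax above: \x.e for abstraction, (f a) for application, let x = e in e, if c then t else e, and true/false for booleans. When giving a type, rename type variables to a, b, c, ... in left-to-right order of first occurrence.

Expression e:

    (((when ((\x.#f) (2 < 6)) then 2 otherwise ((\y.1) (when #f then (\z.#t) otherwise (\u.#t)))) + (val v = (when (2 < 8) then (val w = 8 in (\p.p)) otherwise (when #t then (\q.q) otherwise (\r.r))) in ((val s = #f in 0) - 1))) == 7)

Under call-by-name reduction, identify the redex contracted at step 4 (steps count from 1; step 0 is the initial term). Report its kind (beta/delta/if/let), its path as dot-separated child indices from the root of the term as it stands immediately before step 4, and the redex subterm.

Derivation:
step 0: (((if ((\x.false) (2 < 6)) then 2 else ((\y.1) (if false then (\z.true) else (\u.true)))) + (let v = (if (2 < 8) then (let w = 8 in (\p.p)) else (if true then (\q.q) else (\r.r))) in ((let s = false in 0) - 1))) == 7)
step 1: [beta@0.0.0] (((if false then 2 else ((\y.1) (if false then (\z.true) else (\u.true)))) + (let v = (if (2 < 8) then (let w = 8 in (\p.p)) else (if true then (\q.q) else (\r.r))) in ((let s = false in 0) - 1))) == 7)
step 2: [if@0.0] ((((\y.1) (if false then (\z.true) else (\u.true))) + (let v = (if (2 < 8) then (let w = 8 in (\p.p)) else (if true then (\q.q) else (\r.r))) in ((let s = false in 0) - 1))) == 7)
step 3: [beta@0.0] ((1 + (let v = (if (2 < 8) then (let w = 8 in (\p.p)) else (if true then (\q.q) else (\r.r))) in ((let s = false in 0) - 1))) == 7)
step 4: [let@0.1] ((1 + ((let s = false in 0) - 1)) == 7)

Answer: let at 0.1 : (let v = (if (2 < 8) then (let w = 8 in (\p.p)) else (if true then (\q.q) else (\r.r))) in ((let s = false in 0) - 1))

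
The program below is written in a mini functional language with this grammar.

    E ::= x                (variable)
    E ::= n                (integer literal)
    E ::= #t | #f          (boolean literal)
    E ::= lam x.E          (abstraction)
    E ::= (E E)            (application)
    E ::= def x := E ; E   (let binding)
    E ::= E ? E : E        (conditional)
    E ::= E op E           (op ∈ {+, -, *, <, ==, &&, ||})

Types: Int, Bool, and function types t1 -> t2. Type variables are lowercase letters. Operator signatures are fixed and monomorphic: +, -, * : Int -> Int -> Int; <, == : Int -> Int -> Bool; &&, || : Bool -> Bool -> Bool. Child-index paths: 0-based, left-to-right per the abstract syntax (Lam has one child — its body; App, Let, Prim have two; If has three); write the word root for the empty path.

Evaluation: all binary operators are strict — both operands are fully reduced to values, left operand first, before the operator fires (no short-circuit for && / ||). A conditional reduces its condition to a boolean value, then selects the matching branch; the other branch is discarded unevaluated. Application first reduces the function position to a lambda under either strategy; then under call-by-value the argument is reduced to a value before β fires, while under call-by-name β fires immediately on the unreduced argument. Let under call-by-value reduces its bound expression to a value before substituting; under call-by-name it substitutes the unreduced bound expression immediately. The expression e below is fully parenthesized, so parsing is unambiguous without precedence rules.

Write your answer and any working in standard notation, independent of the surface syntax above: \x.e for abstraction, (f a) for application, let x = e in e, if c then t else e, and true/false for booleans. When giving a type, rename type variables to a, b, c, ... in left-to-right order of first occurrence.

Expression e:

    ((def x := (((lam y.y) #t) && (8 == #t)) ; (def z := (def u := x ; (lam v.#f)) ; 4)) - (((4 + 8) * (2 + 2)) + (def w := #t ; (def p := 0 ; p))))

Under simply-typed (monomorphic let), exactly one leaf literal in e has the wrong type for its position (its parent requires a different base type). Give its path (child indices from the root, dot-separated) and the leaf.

Trace:
y : a
\y._ : a -> a
  unify a -> a ~ Bool -> b
  unify a ~ Bool
  unify Bool ~ b
_ _ : Bool
  unify Bool ~ Bool
  unify Int ~ Int
  unify Bool ~ Int
  FAIL: mismatch Bool ~ Int

Answer: 0.0.1.1 : true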